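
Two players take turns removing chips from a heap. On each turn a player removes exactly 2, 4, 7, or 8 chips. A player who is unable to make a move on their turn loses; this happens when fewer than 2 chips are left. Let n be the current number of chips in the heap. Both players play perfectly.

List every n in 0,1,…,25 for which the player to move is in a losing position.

Use the standard recursion: the mover loses at a terminal position; elsewhere, the mover wins exactly when some move hands the opponent an L position.
n=0: no move → L
n=1: no move → L
n=2: can move to 0, which is L ⇒ W
n=3: can move to 1, which is L ⇒ W
n=4: can move to 0, which is L ⇒ W
n=5: can move to 1, which is L ⇒ W
n=6: moves to 4(W), 2(W); every one is W ⇒ L
n=7: can move to 0, which is L ⇒ W
n=8: can move to 6, which is L ⇒ W
n=9: can move to 1, which is L ⇒ W
n=10: can move to 6, which is L ⇒ W
n=11: moves to 9(W), 7(W), 4(W), 3(W); every one is W ⇒ L
n=12: moves to 10(W), 8(W), 5(W), 4(W); every one is W ⇒ L
n=13: can move to 11, which is L ⇒ W
n=14: can move to 12, which is L ⇒ W
n=15: can move to 11, which is L ⇒ W
n=16: can move to 12, which is L ⇒ W
n=17: moves to 15(W), 13(W), 10(W), 9(W); every one is W ⇒ L
n=18: can move to 11, which is L ⇒ W
n=19: can move to 17, which is L ⇒ W
n=20: can move to 12, which is L ⇒ W
n=21: can move to 17, which is L ⇒ W
n=22: moves to 20(W), 18(W), 15(W), 14(W); every one is W ⇒ L
n=23: moves to 21(W), 19(W), 16(W), 15(W); every one is W ⇒ L
n=24: can move to 22, which is L ⇒ W
n=25: can move to 23, which is L ⇒ W
Reading off the rows marked L gives the requested list; there are 8 such values of n.

0, 1, 6, 11, 12, 17, 22, 23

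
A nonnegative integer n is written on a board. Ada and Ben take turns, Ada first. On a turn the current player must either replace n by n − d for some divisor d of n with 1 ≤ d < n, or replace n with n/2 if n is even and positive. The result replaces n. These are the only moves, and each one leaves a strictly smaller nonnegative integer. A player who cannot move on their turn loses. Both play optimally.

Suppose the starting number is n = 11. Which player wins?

Ben wins.

Use the standard recursion: the mover loses at a terminal position; elsewhere, the mover wins exactly when some move hands the opponent an L position.
n=0: no move → L
n=1: no move → L
n=2: →1(L), so W
n=3: →2(W) only, which is W, so L
n=4: →3(L), so W
n=5: →4(W) only, which is W, so L
n=6: →3(L), so W
n=7: →6(W) only, which is W, so L
n=8: →7(L), so W
n=9: →6(W), 8(W) — all W, so L
n=10: →5(L), so W
n=11: →10(W) only, which is W, so L
The starting position 11 is L: whatever Ada does, the opponent receives a W position.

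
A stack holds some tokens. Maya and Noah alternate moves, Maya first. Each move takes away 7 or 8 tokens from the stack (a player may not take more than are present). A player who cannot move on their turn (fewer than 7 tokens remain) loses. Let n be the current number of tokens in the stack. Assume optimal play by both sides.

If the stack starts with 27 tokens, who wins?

Positions with no move are L. A position that does have a move is losing for the player to move precisely when every available move leads to a winning position for the opponent. Fill in the labels:
n=0: no move → L
n=1: no move → L
n=2: no move → L
n=3: no move → L
n=4: no move → L
n=5: no move → L
n=6: no move → L
n=7: reaches L-position 0 → W
n=8: reaches L-position 1 → W
n=9: reaches L-position 2 → W
n=10: reaches L-position 3 → W
n=11: reaches L-position 4 → W
n=12: reaches L-position 5 → W
n=13: reaches L-position 6 → W
n=14: reaches L-position 6 → W
n=15: only reaches 8(W), 7(W), all W → L
n=16: only reaches 9(W), 8(W), all W → L
n=17: only reaches 10(W), 9(W), all W → L
n=18: only reaches 11(W), 10(W), all W → L
n=19: only reaches 12(W), 11(W), all W → L
n=20: only reaches 13(W), 12(W), all W → L
n=21: only reaches 14(W), 13(W), all W → L
n=22: reaches L-position 15 → W
n=23: reaches L-position 16 → W
n=24: reaches L-position 17 → W
n=25: reaches L-position 18 → W
n=26: reaches L-position 19 → W
n=27: reaches L-position 20 → W
From 27 Maya can remove 7, leaving 20, reaching an L position.

Maya wins.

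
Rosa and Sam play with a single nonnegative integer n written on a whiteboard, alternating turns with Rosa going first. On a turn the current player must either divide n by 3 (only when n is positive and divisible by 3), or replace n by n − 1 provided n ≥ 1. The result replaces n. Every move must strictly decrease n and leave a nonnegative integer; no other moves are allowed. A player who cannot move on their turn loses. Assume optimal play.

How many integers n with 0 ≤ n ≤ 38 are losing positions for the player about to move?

19

Label each position W (a win for the player to move) or L (a loss). A position with no legal move is L; any other position is W exactly when some move reaches an L, and L when every move reaches a W.
n=0: no move → L
n=1: →0(L), so W
n=2: →1(W) only, which is W, so L
n=3: →2(L), so W
n=4: →3(W) only, which is W, so L
n=5: →4(L), so W
n=6: →2(L), so W
n=7: →6(W) only, which is W, so L
n=8: →7(L), so W
n=9: →3(W), 8(W) — all W, so L
n=10: →9(L), so W
n=11: →10(W) only, which is W, so L
n=12: →4(L), so W
n=13: →12(W) only, which is W, so L
n=14: →13(L), so W
n=15: →5(W), 14(W) — all W, so L
n=16: →15(L), so W
n=17: →16(W) only, which is W, so L
n=18: →17(L), so W
n=19: →18(W) only, which is W, so L
n=20: →19(L), so W
n=21: →7(L), so W
n=22: →21(W) only, which is W, so L
n=23: →22(L), so W
n=24: →8(W), 23(W) — all W, so L
n=25: →24(L), so W
n=26: →25(W) only, which is W, so L
n=27: →9(L), so W
n=28: →27(W) only, which is W, so L
n=29: →28(L), so W
n=30: →10(W), 29(W) — all W, so L
n=31: →30(L), so W
n=32: →31(W) only, which is W, so L
n=33: →11(L), so W
n=34: →33(W) only, which is W, so L
n=35: →34(L), so W
n=36: →12(W), 35(W) — all W, so L
n=37: →36(L), so W
n=38: →37(W) only, which is W, so L
L entries with 0 ≤ n ≤ 38: n = 0, 2, 4, 7, 9, 11, 13, 15, 17, 19, 22, 24, 26, 28, 30, 32, 34, 36, 38; that makes 19.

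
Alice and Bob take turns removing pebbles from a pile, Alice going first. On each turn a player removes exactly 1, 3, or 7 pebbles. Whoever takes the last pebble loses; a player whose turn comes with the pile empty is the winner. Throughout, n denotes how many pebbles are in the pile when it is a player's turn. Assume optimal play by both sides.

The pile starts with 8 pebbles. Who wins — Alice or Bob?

Alice wins.

Positions with no move are W. A position that does have a move is losing for the player to move precisely when every available move leads to a winning position for the opponent. Fill in the labels:
n=0: no move; the opponent has just taken the last pebble and therefore loses → W
n=1: the only move is to 0(W), a W ⇒ L
n=2: can move to 1, which is L ⇒ W
n=3: moves to 2(W), 0(W); every one is W ⇒ L
n=4: can move to 3, which is L ⇒ W
n=5: moves to 4(W), 2(W); every one is W ⇒ L
n=6: can move to 5, which is L ⇒ W
n=7: moves to 6(W), 4(W), 0(W); every one is W ⇒ L
n=8: can move to 7, which is L ⇒ W
The starting position 8 is W: Alice should remove 1, leaving 7, handing over an L position.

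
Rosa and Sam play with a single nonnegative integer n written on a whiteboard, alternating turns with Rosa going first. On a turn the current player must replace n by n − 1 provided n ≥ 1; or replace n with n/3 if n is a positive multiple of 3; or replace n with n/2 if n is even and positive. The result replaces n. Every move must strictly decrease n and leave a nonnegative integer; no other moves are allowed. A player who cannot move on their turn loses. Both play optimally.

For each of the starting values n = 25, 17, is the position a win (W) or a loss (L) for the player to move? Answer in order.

25: L, 17: W

Classify positions by backward induction: terminal positions (no move available) are L. From any other position, the mover wins iff some move reaches an L.
n=0: no move → L
n=1: W (go to 0, an L position)
n=2: L (sole option 1(W) is W)
n=3: W (go to 2, an L position)
n=4: W (go to 2, an L position)
n=5: L (sole option 4(W) is W)
n=6: W (go to 2, an L position)
n=7: L (sole option 6(W) is W)
n=8: W (go to 7, an L position)
n=9: L (options 3(W), 8(W) are all W)
n=10: W (go to 5, an L position)
n=11: L (sole option 10(W) is W)
n=12: W (go to 11, an L position)
n=13: L (sole option 12(W) is W)
n=14: W (go to 7, an L position)
n=15: W (go to 5, an L position)
n=16: L (options 8(W), 15(W) are all W)
n=17: W (go to 16, an L position)
n=18: W (go to 9, an L position)
n=19: L (sole option 18(W) is W)
n=20: W (go to 19, an L position)
n=21: W (go to 7, an L position)
n=22: W (go to 11, an L position)
n=23: L (sole option 22(W) is W)
n=24: W (go to 23, an L position)
n=25: L (sole option 24(W) is W)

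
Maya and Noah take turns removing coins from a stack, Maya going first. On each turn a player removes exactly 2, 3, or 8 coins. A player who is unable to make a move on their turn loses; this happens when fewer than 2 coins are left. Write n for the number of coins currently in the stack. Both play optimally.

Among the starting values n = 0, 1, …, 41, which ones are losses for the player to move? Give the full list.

0, 1, 5, 6, 10, 11, 15, 16, 20, 21, 25, 26, 30, 31, 35, 36, 40, 41

Positions with no move are L. A position that does have a move is losing for the player to move precisely when every available move leads to a winning position for the opponent. Fill in the labels:
n=0: no move → L
n=1: no move → L
n=2: →0(L), so W
n=3: →1(L), so W
n=4: →1(L), so W
n=5: →3(W), 2(W) — all W, so L
n=6: →4(W), 3(W) — all W, so L
n=7: →5(L), so W
n=8: →6(L), so W
n=9: →6(L), so W
n=10: →8(W), 7(W), 2(W) — all W, so L
n=11: →9(W), 8(W), 3(W) — all W, so L
n=12: →10(L), so W
n=13: →11(L), so W
n=14: →11(L), so W
n=15: →13(W), 12(W), 7(W) — all W, so L
n=16: →14(W), 13(W), 8(W) — all W, so L
n=17: →15(L), so W
n=18: →16(L), so W
n=19: →16(L), so W
n=20: →18(W), 17(W), 12(W) — all W, so L
n=21: →19(W), 18(W), 13(W) — all W, so L
n=22: →20(L), so W
n=23: →21(L), so W
n=24: →21(L), so W
n=25: →23(W), 22(W), 17(W) — all W, so L
n=26: →24(W), 23(W), 18(W) — all W, so L
n=27: →25(L), so W
n=28: →26(L), so W
n=29: →26(L), so W
n=30: →28(W), 27(W), 22(W) — all W, so L
n=31: →29(W), 28(W), 23(W) — all W, so L
n=32: →30(L), so W
n=33: →31(L), so W
n=34: →31(L), so W
n=35: →33(W), 32(W), 27(W) — all W, so L
n=36: →34(W), 33(W), 28(W) — all W, so L
n=37: →35(L), so W
n=38: →36(L), so W
n=39: →36(L), so W
n=40: →38(W), 37(W), 32(W) — all W, so L
n=41: →39(W), 38(W), 33(W) — all W, so L
The losing starting values of n are exactly the entries labelled L in this table (18 of them).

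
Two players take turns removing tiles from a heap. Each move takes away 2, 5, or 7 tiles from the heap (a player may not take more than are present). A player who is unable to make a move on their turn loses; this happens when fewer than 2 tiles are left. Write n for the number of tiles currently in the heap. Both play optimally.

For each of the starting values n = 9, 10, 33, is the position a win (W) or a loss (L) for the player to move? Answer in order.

Label each position W (a win for the player to move) or L (a loss). A position with no legal move is L; any other position is W exactly when some move reaches an L, and L when every move reaches a W.
n=0: no move → L
n=1: no move → L
n=2: can move to 0, which is L ⇒ W
n=3: can move to 1, which is L ⇒ W
n=4: the only move is to 2(W), a W ⇒ L
n=5: can move to 0, which is L ⇒ W
n=6: can move to 4, which is L ⇒ W
n=7: can move to 0, which is L ⇒ W
n=8: can move to 1, which is L ⇒ W
n=9: can move to 4, which is L ⇒ W
n=10: moves to 8(W), 5(W), 3(W); every one is W ⇒ L
n=11: can move to 4, which is L ⇒ W
n=12: can move to 10, which is L ⇒ W
n=13: moves to 11(W), 8(W), 6(W); every one is W ⇒ L
n=14: moves to 12(W), 9(W), 7(W); every one is W ⇒ L
n=15: can move to 13, which is L ⇒ W
n=16: can move to 14, which is L ⇒ W
n=17: can move to 10, which is L ⇒ W
n=18: can move to 13, which is L ⇒ W
n=19: can move to 14, which is L ⇒ W
n=20: can move to 13, which is L ⇒ W
n=21: can move to 14, which is L ⇒ W
n=22: moves to 20(W), 17(W), 15(W); every one is W ⇒ L
n=23: moves to 21(W), 18(W), 16(W); every one is W ⇒ L
n=24: can move to 22, which is L ⇒ W
n=25: can move to 23, which is L ⇒ W
n=26: moves to 24(W), 21(W), 19(W); every one is W ⇒ L
n=27: can move to 22, which is L ⇒ W
n=28: can move to 26, which is L ⇒ W
n=29: can move to 22, which is L ⇒ W
n=30: can move to 23, which is L ⇒ W
n=31: can move to 26, which is L ⇒ W
n=32: moves to 30(W), 27(W), 25(W); every one is W ⇒ L
n=33: can move to 26, which is L ⇒ W

9: W, 10: L, 33: W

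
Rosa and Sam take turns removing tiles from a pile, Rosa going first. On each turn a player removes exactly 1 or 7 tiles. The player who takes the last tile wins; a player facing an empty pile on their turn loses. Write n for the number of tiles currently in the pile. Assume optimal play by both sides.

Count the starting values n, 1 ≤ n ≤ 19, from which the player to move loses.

Compute win/loss labels from the base case upward. A position with no move is L. Any other position is W if it can reach an L in one move, else L.
n=0: no move → L
n=1: reaches L-position 0 → W
n=2: only reaches 1(W), which is W → L
n=3: reaches L-position 2 → W
n=4: only reaches 3(W), which is W → L
n=5: reaches L-position 4 → W
n=6: only reaches 5(W), which is W → L
n=7: reaches L-position 6 → W
n=8: only reaches 7(W), 1(W), all W → L
n=9: reaches L-position 8 → W
n=10: only reaches 9(W), 3(W), all W → L
n=11: reaches L-position 10 → W
n=12: only reaches 11(W), 5(W), all W → L
n=13: reaches L-position 12 → W
n=14: only reaches 13(W), 7(W), all W → L
n=15: reaches L-position 14 → W
n=16: only reaches 15(W), 9(W), all W → L
n=17: reaches L-position 16 → W
n=18: only reaches 17(W), 11(W), all W → L
n=19: reaches L-position 18 → W
L entries with 1 ≤ n ≤ 19 (n=0 is outside the asked range and is not counted): n = 2, 4, 6, 8, 10, 12, 14, 16, 18; that makes 9.

9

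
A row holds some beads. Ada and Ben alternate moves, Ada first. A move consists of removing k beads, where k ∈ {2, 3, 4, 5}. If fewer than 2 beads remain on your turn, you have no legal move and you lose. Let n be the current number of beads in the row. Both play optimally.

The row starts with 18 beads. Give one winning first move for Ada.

Classify positions by backward induction: terminal positions (no move available) are L. From any other position, the mover wins iff some move reaches an L.
n=0: no move → L
n=1: no move → L
n=2: →0(L), so W
n=3: →1(L), so W
n=4: →1(L), so W
n=5: →1(L), so W
n=6: →1(L), so W
n=7: →5(W), 4(W), 3(W), 2(W) — all W, so L
n=8: →6(W), 5(W), 4(W), 3(W) — all W, so L
n=9: →7(L), so W
n=10: →8(L), so W
n=11: →8(L), so W
n=12: →8(L), so W
n=13: →8(L), so W
n=14: →12(W), 11(W), 10(W), 9(W) — all W, so L
n=15: →13(W), 12(W), 11(W), 10(W) — all W, so L
n=16: →14(L), so W
n=17: →15(L), so W
n=18: →15(L), so W
From 18, the L positions reachable in one move are: 15, 14. Any move reaching one of these is winning.

Remove 3, leaving 15.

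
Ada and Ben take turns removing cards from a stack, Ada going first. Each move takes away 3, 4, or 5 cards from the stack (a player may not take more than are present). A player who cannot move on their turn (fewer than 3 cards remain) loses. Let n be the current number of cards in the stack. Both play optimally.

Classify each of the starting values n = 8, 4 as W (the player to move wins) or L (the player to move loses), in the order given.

Label each position W (a win for the player to move) or L (a loss). A position with no legal move is L; any other position is W exactly when some move reaches an L, and L when every move reaches a W.
n=0: no move → L
n=1: no move → L
n=2: no move → L
n=3: →0(L), so W
n=4: →1(L), so W
n=5: →2(L), so W
n=6: →2(L), so W
n=7: →2(L), so W
n=8: →5(W), 4(W), 3(W) — all W, so L

8: L, 4: W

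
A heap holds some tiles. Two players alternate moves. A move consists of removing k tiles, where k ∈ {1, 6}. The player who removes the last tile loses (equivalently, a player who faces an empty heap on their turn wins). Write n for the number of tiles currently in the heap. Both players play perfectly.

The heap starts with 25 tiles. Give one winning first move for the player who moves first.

Remove 1, leaving 24.

Label each position W (a win for the player to move) or L (a loss). A position with no legal move is W; any other position is W exactly when some move reaches an L, and L when every move reaches a W.
n=0: no move; the opponent has just taken the last tile and therefore loses → W
n=1: →0(W) only, which is W, so L
n=2: →1(L), so W
n=3: →2(W) only, which is W, so L
n=4: →3(L), so W
n=5: →4(W) only, which is W, so L
n=6: →5(L), so W
n=7: →1(L), so W
n=8: →7(W), 2(W) — all W, so L
n=9: →8(L), so W
n=10: →9(W), 4(W) — all W, so L
n=11: →10(L), so W
n=12: →11(W), 6(W) — all W, so L
n=13: →12(L), so W
n=14: →8(L), so W
n=15: →14(W), 9(W) — all W, so L
n=16: →15(L), so W
n=17: →16(W), 11(W) — all W, so L
n=18: →17(L), so W
n=19: →18(W), 13(W) — all W, so L
n=20: →19(L), so W
n=21: →15(L), so W
n=22: →21(W), 16(W) — all W, so L
n=23: →22(L), so W
n=24: →23(W), 18(W) — all W, so L
n=25: →24(L), so W
From 25, the L positions reachable in one move are: 24, 19. Any move reaching one of these is winning.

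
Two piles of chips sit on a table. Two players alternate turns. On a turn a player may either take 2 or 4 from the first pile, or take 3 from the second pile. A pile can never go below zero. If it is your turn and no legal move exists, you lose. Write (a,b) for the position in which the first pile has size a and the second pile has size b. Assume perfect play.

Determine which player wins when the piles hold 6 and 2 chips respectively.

The second player wins.

Work bottom-up. With no move the player to move loses. Otherwise the position is W if at least one move leads to an L position for the opponent, and L if every move leads to a W.
No move ever increases a pile, so every position that can arise here has a ≤ 6 and b ≤ 2; it is enough to label the cells with 0 ≤ a ≤ 6 and 0 ≤ b ≤ 2.
Every move lowers a or b (never raises either), so fill the grid row by row in increasing a, and left to right within a row: each cell's successors are then already labelled.
      b=0  b=1  b=2
a=0:    L    L    L
a=1:    L    L    L
a=2:    W    W    W
a=3:    W    W    W
a=4:    W    W    W
a=5:    W    W    W
a=6:    L    L    L
Cells with no legal move (terminal, hence L): (0,0), (0,1), (0,2), (1,0), (1,1), (1,2).
The remaining L cells, each justified by listing all of its moves:
(6,0): →(4,0)(W), (2,0)(W) — all W, so L
(6,1): →(4,1)(W), (2,1)(W) — all W, so L
(6,2): →(4,2)(W), (2,2)(W) — all W, so L
Every other cell has at least one move into one of the L cells above, so it is W.
The starting position (6,2) is L: whatever the player to move does, the opponent receives a W position.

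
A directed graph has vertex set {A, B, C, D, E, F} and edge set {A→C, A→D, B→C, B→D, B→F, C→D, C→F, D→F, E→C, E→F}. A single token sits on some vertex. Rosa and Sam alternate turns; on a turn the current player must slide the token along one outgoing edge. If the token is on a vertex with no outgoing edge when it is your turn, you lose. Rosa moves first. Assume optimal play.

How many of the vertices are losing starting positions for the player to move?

Label each position W (a win for the player to move) or L (a loss). A position with no legal move is L; any other position is W exactly when some move reaches an L, and L when every move reaches a W.
Every edge goes from a vertex to one that appears earlier in the order F, D, C, A, B, E, so processing vertices in that order labels each vertex after all of its successors.
F: no outgoing edge → L
D: W (go to F, an L position)
C: W (go to F, an L position)
A: L (options C(W), D(W) are all W)
B: W (go to F, an L position)
E: W (go to F, an L position)
The L vertices are A, F; that is 2 in all.

2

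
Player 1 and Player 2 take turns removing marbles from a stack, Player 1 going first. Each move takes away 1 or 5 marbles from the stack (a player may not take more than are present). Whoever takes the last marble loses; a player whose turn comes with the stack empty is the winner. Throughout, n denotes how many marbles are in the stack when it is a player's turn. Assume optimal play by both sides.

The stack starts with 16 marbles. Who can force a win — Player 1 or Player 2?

Player 1 wins.

Positions with no move are W. A position that does have a move is losing for the player to move precisely when every available move leads to a winning position for the opponent. Fill in the labels:
n=0: no move; the opponent has just taken the last marble and therefore loses → W
n=1: the only move is to 0(W), a W ⇒ L
n=2: can move to 1, which is L ⇒ W
n=3: the only move is to 2(W), a W ⇒ L
n=4: can move to 3, which is L ⇒ W
n=5: moves to 4(W), 0(W); every one is W ⇒ L
n=6: can move to 5, which is L ⇒ W
n=7: moves to 6(W), 2(W); every one is W ⇒ L
n=8: can move to 7, which is L ⇒ W
n=9: moves to 8(W), 4(W); every one is W ⇒ L
n=10: can move to 9, which is L ⇒ W
n=11: moves to 10(W), 6(W); every one is W ⇒ L
n=12: can move to 11, which is L ⇒ W
n=13: moves to 12(W), 8(W); every one is W ⇒ L
n=14: can move to 13, which is L ⇒ W
n=15: moves to 14(W), 10(W); every one is W ⇒ L
n=16: can move to 15, which is L ⇒ W
From 16 Player 1 can remove 1, leaving 15, reaching an L position.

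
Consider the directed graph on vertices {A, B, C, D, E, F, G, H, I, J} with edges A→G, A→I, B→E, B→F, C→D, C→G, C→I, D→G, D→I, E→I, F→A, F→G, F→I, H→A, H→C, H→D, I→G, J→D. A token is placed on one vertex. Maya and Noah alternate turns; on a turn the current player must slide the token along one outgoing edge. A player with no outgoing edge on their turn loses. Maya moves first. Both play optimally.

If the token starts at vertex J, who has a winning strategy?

Classify positions by backward induction: terminal positions (no move available) are L. From any other position, the mover wins iff some move reaches an L.
Every edge goes from a vertex to one that appears earlier in the order G, I, D, A, F, E, J, C, H, B, so processing vertices in that order labels each vertex after all of its successors.
G: no outgoing edge → L
I: reaches L-position G → W
D: reaches L-position G → W
A: reaches L-position G → W
F: reaches L-position G → W
E: only reaches I(W), which is W → L
J: only reaches D(W), which is W → L
C: reaches L-position G → W
H: only reaches C(W), A(W), D(W), all W → L
B: reaches L-position E → W
Every move from J reaches a W position, so the mover loses.

Noah wins.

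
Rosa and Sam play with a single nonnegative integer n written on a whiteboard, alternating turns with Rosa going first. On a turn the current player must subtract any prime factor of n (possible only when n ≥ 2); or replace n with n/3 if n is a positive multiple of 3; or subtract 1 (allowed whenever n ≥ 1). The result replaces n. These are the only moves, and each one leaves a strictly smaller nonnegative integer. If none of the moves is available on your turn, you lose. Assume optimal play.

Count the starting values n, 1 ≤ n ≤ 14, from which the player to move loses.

3

Compute win/loss labels from the base case upward. A position with no move is L. Any other position is W if it can reach an L in one move, else L.
n=0: no move → L
n=1: W (go to 0, an L position)
n=2: W (go to 0, an L position)
n=3: W (go to 0, an L position)
n=4: L (options 2(W), 3(W) are all W)
n=5: W (go to 0, an L position)
n=6: W (go to 4, an L position)
n=7: W (go to 0, an L position)
n=8: L (options 6(W), 7(W) are all W)
n=9: W (go to 8, an L position)
n=10: W (go to 8, an L position)
n=11: W (go to 0, an L position)
n=12: W (go to 4, an L position)
n=13: W (go to 0, an L position)
n=14: L (options 7(W), 12(W), 13(W) are all W)
L entries with 1 ≤ n ≤ 14 (n=0 is outside the asked range and is not counted): n = 4, 8, 14; that makes 3.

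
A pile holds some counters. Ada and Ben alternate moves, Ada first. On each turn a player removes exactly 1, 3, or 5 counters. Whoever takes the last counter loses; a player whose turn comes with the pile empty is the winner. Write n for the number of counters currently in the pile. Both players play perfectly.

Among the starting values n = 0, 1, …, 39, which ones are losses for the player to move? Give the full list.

1, 3, 5, 7, 9, 11, 13, 15, 17, 19, 21, 23, 25, 27, 29, 31, 33, 35, 37, 39

Work bottom-up. With no move the player to move wins. Otherwise the position is W if at least one move leads to an L position for the opponent, and L if every move leads to a W.
n=0: no move; the opponent has just taken the last counter and therefore loses → W
n=1: L (sole option 0(W) is W)
n=2: W (go to 1, an L position)
n=3: L (options 2(W), 0(W) are all W)
n=4: W (go to 3, an L position)
n=5: L (options 4(W), 2(W), 0(W) are all W)
n=6: W (go to 5, an L position)
n=7: L (options 6(W), 4(W), 2(W) are all W)
n=8: W (go to 7, an L position)
n=9: L (options 8(W), 6(W), 4(W) are all W)
n=10: W (go to 9, an L position)
n=11: L (options 10(W), 8(W), 6(W) are all W)
n=12: W (go to 11, an L position)
n=13: L (options 12(W), 10(W), 8(W) are all W)
n=14: W (go to 13, an L position)
n=15: L (options 14(W), 12(W), 10(W) are all W)
n=16: W (go to 15, an L position)
n=17: L (options 16(W), 14(W), 12(W) are all W)
n=18: W (go to 17, an L position)
n=19: L (options 18(W), 16(W), 14(W) are all W)
n=20: W (go to 19, an L position)
n=21: L (options 20(W), 18(W), 16(W) are all W)
n=22: W (go to 21, an L position)
n=23: L (options 22(W), 20(W), 18(W) are all W)
n=24: W (go to 23, an L position)
n=25: L (options 24(W), 22(W), 20(W) are all W)
n=26: W (go to 25, an L position)
n=27: L (options 26(W), 24(W), 22(W) are all W)
n=28: W (go to 27, an L position)
n=29: L (options 28(W), 26(W), 24(W) are all W)
n=30: W (go to 29, an L position)
n=31: L (options 30(W), 28(W), 26(W) are all W)
n=32: W (go to 31, an L position)
n=33: L (options 32(W), 30(W), 28(W) are all W)
n=34: W (go to 33, an L position)
n=35: L (options 34(W), 32(W), 30(W) are all W)
n=36: W (go to 35, an L position)
n=37: L (options 36(W), 34(W), 32(W) are all W)
n=38: W (go to 37, an L position)
n=39: L (options 38(W), 36(W), 34(W) are all W)
The losing starting values of n are exactly the entries labelled L in this table (20 of them).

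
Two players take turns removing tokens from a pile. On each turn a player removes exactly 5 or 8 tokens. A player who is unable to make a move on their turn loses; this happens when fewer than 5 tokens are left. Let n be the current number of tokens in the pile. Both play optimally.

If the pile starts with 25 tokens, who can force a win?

Build the W/L table. Terminal = L. A non-terminal position is W if it has a move to some L; otherwise it is L.
n=0: no move → L
n=1: no move → L
n=2: no move → L
n=3: no move → L
n=4: no move → L
n=5: W (go to 0, an L position)
n=6: W (go to 1, an L position)
n=7: W (go to 2, an L position)
n=8: W (go to 3, an L position)
n=9: W (go to 4, an L position)
n=10: W (go to 2, an L position)
n=11: W (go to 3, an L position)
n=12: W (go to 4, an L position)
n=13: L (options 8(W), 5(W) are all W)
n=14: L (options 9(W), 6(W) are all W)
n=15: L (options 10(W), 7(W) are all W)
n=16: L (options 11(W), 8(W) are all W)
n=17: L (options 12(W), 9(W) are all W)
n=18: W (go to 13, an L position)
n=19: W (go to 14, an L position)
n=20: W (go to 15, an L position)
n=21: W (go to 16, an L position)
n=22: W (go to 17, an L position)
n=23: W (go to 15, an L position)
n=24: W (go to 16, an L position)
n=25: W (go to 17, an L position)
From 25 the player to move can remove 8, leaving 17, reaching an L position.

The first player wins.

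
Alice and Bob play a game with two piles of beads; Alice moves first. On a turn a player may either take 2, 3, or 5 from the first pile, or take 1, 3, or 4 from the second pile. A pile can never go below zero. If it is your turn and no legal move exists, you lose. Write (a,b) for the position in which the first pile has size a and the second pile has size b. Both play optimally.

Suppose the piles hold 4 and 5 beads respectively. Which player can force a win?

Alice wins.

Positions with no move are L. A position that does have a move is losing for the player to move precisely when every available move leads to a winning position for the opponent. Fill in the labels:
No move ever increases a pile, so every position that can arise here has a ≤ 4 and b ≤ 5; it is enough to label the cells with 0 ≤ a ≤ 4 and 0 ≤ b ≤ 5.
Every move lowers a or b (never raises either), so fill the grid row by row in increasing a, and left to right within a row: each cell's successors are then already labelled.
      b=0  b=1  b=2  b=3  b=4  b=5
a=0:    L    W    L    W    W    W
a=1:    L    W    L    W    W    W
a=2:    W    L    W    L    W    W
a=3:    W    L    W    L    W    W
a=4:    W    W    W    W    L    W
Cells with no legal move (terminal, hence L): (0,0), (1,0).
The remaining L cells, each justified by listing all of its moves:
(0,2): only reaches (0,1)(W), which is W → L
(1,2): only reaches (1,1)(W), which is W → L
(2,1): only reaches (0,1)(W), (2,0)(W), all W → L
(2,3): only reaches (0,3)(W), (2,2)(W), (2,0)(W), all W → L
(3,1): only reaches (1,1)(W), (0,1)(W), (3,0)(W), all W → L
(3,3): only reaches (1,3)(W), (0,3)(W), (3,2)(W), (3,0)(W), all W → L
(4,4): only reaches (2,4)(W), (1,4)(W), (4,3)(W), (4,1)(W), (4,0)(W), all W → L
Every other cell has at least one move into one of the L cells above, so it is W.
The starting position (4,5) is W: Alice should move to (4,4), handing over an L position.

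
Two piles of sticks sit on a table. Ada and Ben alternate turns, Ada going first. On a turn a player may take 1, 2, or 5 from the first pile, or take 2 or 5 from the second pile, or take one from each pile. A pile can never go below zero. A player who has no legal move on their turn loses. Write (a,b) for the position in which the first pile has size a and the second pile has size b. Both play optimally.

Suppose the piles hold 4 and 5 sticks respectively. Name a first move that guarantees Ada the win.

Move to (2,5).

Work bottom-up. With no move the player to move loses. Otherwise the position is W if at least one move leads to an L position for the opponent, and L if every move leads to a W.
No move ever increases a pile, so every position that can arise here has a ≤ 4 and b ≤ 5; it is enough to label the cells with 0 ≤ a ≤ 4 and 0 ≤ b ≤ 5.
Every move lowers a or b (never raises either), so fill the grid row by row in increasing a, and left to right within a row: each cell's successors are then already labelled.
      b=0  b=1  b=2  b=3  b=4  b=5
a=0:    L    L    W    W    L    W
a=1:    W    W    W    L    W    W
a=2:    W    W    L    W    W    L
a=3:    L    L    W    W    L    W
a=4:    W    W    W    L    W    W
Cells with no legal move (terminal, hence L): (0,0), (0,1).
The remaining L cells, each justified by listing all of its moves:
(0,4): only reaches (0,2)(W), which is W → L
(1,3): only reaches (0,3)(W), (1,1)(W), (0,2)(W), all W → L
(2,2): only reaches (1,2)(W), (0,2)(W), (2,0)(W), (1,1)(W), all W → L
(2,5): only reaches (1,5)(W), (0,5)(W), (2,3)(W), (2,0)(W), (1,4)(W), all W → L
(3,0): only reaches (2,0)(W), (1,0)(W), all W → L
(3,1): only reaches (2,1)(W), (1,1)(W), (2,0)(W), all W → L
(3,4): only reaches (2,4)(W), (1,4)(W), (3,2)(W), (2,3)(W), all W → L
(4,3): only reaches (3,3)(W), (2,3)(W), (4,1)(W), (3,2)(W), all W → L
Every other cell has at least one move into one of the L cells above, so it is W.
From (4,5), the L positions reachable in one move are: (2,5), (4,3), (3,4). Any move reaching one of these is winning.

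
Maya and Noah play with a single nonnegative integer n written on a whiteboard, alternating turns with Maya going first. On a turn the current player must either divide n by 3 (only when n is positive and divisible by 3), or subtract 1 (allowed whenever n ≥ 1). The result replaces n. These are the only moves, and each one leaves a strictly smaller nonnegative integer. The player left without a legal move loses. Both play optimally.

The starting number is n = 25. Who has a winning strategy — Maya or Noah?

Maya wins.

Work bottom-up. With no move the player to move loses. Otherwise the position is W if at least one move leads to an L position for the opponent, and L if every move leads to a W.
n=0: no move → L
n=1: reaches L-position 0 → W
n=2: only reaches 1(W), which is W → L
n=3: reaches L-position 2 → W
n=4: only reaches 3(W), which is W → L
n=5: reaches L-position 4 → W
n=6: reaches L-position 2 → W
n=7: only reaches 6(W), which is W → L
n=8: reaches L-position 7 → W
n=9: only reaches 3(W), 8(W), all W → L
n=10: reaches L-position 9 → W
n=11: only reaches 10(W), which is W → L
n=12: reaches L-position 4 → W
n=13: only reaches 12(W), which is W → L
n=14: reaches L-position 13 → W
n=15: only reaches 5(W), 14(W), all W → L
n=16: reaches L-position 15 → W
n=17: only reaches 16(W), which is W → L
n=18: reaches L-position 17 → W
n=19: only reaches 18(W), which is W → L
n=20: reaches L-position 19 → W
n=21: reaches L-position 7 → W
n=22: only reaches 21(W), which is W → L
n=23: reaches L-position 22 → W
n=24: only reaches 8(W), 23(W), all W → L
n=25: reaches L-position 24 → W
The starting position 25 is W: Maya should move to 24, handing over an L position.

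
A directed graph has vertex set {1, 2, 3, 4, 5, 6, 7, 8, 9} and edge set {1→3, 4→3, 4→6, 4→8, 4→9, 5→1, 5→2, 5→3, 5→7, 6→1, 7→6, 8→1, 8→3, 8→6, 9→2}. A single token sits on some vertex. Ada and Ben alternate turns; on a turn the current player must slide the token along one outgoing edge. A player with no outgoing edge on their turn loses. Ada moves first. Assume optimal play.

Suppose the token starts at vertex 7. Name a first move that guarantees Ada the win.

Build the W/L table. Terminal = L. A non-terminal position is W if it has a move to some L; otherwise it is L.
Every edge goes from a vertex to one that appears earlier in the order 3, 2, 1, 6, 7, 8, 9, 4, 5, so processing vertices in that order labels each vertex after all of its successors.
3: no outgoing edge → L
2: no outgoing edge → L
1: reaches L-position 3 → W
6: only reaches 1(W), which is W → L
7: reaches L-position 6 → W
8: reaches L-position 6 → W
9: reaches L-position 2 → W
4: reaches L-position 6 → W
5: reaches L-position 2 → W
From 7, the L positions reachable in one move are: 6.

Move to 6.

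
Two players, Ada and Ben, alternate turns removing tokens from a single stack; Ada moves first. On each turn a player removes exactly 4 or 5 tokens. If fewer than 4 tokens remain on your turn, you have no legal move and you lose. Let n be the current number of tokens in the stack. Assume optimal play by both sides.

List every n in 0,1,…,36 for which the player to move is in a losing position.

Label each position W (a win for the player to move) or L (a loss). A position with no legal move is L; any other position is W exactly when some move reaches an L, and L when every move reaches a W.
n=0: no move → L
n=1: no move → L
n=2: no move → L
n=3: no move → L
n=4: can move to 0, which is L ⇒ W
n=5: can move to 1, which is L ⇒ W
n=6: can move to 2, which is L ⇒ W
n=7: can move to 3, which is L ⇒ W
n=8: can move to 3, which is L ⇒ W
n=9: moves to 5(W), 4(W); every one is W ⇒ L
n=10: moves to 6(W), 5(W); every one is W ⇒ L
n=11: moves to 7(W), 6(W); every one is W ⇒ L
n=12: moves to 8(W), 7(W); every one is W ⇒ L
n=13: can move to 9, which is L ⇒ W
n=14: can move to 10, which is L ⇒ W
n=15: can move to 11, which is L ⇒ W
n=16: can move to 12, which is L ⇒ W
n=17: can move to 12, which is L ⇒ W
n=18: moves to 14(W), 13(W); every one is W ⇒ L
n=19: moves to 15(W), 14(W); every one is W ⇒ L
n=20: moves to 16(W), 15(W); every one is W ⇒ L
n=21: moves to 17(W), 16(W); every one is W ⇒ L
n=22: can move to 18, which is L ⇒ W
n=23: can move to 19, which is L ⇒ W
n=24: can move to 20, which is L ⇒ W
n=25: can move to 21, which is L ⇒ W
n=26: can move to 21, which is L ⇒ W
n=27: moves to 23(W), 22(W); every one is W ⇒ L
n=28: moves to 24(W), 23(W); every one is W ⇒ L
n=29: moves to 25(W), 24(W); every one is W ⇒ L
n=30: moves to 26(W), 25(W); every one is W ⇒ L
n=31: can move to 27, which is L ⇒ W
n=32: can move to 28, which is L ⇒ W
n=33: can move to 29, which is L ⇒ W
n=34: can move to 30, which is L ⇒ W
n=35: can move to 30, which is L ⇒ W
n=36: moves to 32(W), 31(W); every one is W ⇒ L
Reading off the rows marked L gives the requested list; there are 17 such values of n.

0, 1, 2, 3, 9, 10, 11, 12, 18, 19, 20, 21, 27, 28, 29, 30, 36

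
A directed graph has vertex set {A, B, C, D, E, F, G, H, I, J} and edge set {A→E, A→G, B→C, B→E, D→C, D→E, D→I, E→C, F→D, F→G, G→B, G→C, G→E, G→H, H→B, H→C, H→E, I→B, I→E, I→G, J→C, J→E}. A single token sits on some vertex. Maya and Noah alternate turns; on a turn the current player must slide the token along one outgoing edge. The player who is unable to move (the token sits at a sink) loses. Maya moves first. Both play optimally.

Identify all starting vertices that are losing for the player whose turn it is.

Build the W/L table. Terminal = L. A non-terminal position is W if it has a move to some L; otherwise it is L.
Every edge goes from a vertex to one that appears earlier in the order C, E, B, H, G, I, D, F, J, A, so processing vertices in that order labels each vertex after all of its successors.
C: no outgoing edge → L
E: can move to C, which is L ⇒ W
B: can move to C, which is L ⇒ W
H: can move to C, which is L ⇒ W
G: can move to C, which is L ⇒ W
I: moves to G(W), B(W), E(W); every one is W ⇒ L
D: can move to I, which is L ⇒ W
F: moves to D(W), G(W); every one is W ⇒ L
J: can move to C, which is L ⇒ W
A: moves to G(W), E(W); every one is W ⇒ L
Reading off the rows marked L gives the requested list; there are 4 such vertices.

A, C, F, I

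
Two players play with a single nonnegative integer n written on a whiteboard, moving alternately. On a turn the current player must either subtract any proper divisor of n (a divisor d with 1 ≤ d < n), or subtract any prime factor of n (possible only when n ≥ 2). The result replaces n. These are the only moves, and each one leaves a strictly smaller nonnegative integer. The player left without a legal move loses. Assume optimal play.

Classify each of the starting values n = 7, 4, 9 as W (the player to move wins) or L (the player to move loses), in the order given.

Label each position W (a win for the player to move) or L (a loss). A position with no legal move is L; any other position is W exactly when some move reaches an L, and L when every move reaches a W.
n=0: no move → L
n=1: no move → L
n=2: can move to 0, which is L ⇒ W
n=3: can move to 0, which is L ⇒ W
n=4: moves to 2(W), 3(W); every one is W ⇒ L
n=5: can move to 0, which is L ⇒ W
n=6: can move to 4, which is L ⇒ W
n=7: can move to 0, which is L ⇒ W
n=8: can move to 4, which is L ⇒ W
n=9: moves to 6(W), 8(W); every one is W ⇒ L

7: W, 4: L, 9: L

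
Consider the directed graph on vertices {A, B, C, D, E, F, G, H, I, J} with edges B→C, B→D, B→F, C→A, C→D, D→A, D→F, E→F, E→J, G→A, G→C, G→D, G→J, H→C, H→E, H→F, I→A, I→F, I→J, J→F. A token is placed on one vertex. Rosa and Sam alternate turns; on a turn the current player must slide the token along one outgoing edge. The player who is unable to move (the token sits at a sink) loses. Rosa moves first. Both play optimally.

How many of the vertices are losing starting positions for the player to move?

2

Classify positions by backward induction: terminal positions (no move available) are L. From any other position, the mover wins iff some move reaches an L.
Every edge goes from a vertex to one that appears earlier in the order A, F, D, J, C, B, E, H, G, I, so processing vertices in that order labels each vertex after all of its successors.
A: no outgoing edge → L
F: no outgoing edge → L
D: reaches L-position F → W
J: reaches L-position F → W
C: reaches L-position A → W
B: reaches L-position F → W
E: reaches L-position F → W
H: reaches L-position F → W
G: reaches L-position A → W
I: reaches L-position F → W
The L vertices are A, F; that is 2 in all.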